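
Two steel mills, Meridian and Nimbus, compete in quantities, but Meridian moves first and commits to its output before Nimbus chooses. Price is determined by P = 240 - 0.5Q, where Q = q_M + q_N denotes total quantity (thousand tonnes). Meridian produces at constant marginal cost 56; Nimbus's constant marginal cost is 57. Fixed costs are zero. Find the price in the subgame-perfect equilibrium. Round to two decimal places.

102.25

The follower Nimbus best-responds to any q_M: π_N = (240 - 0.5Q)q_N - 57q_N.
Setting the follower's marginal profit to zero, 183 - (1/2)q_M - q_N = 0, i.e. q_N = (183 - (1/2)q_M).
The leader anticipates this reaction. Substituting into P = 240 - 0.5Q gives P = 297/2 - (1/4)q_M, so π_M = (297/2 - (1/4)q_M)q_M - 56q_M.
The leader's first-order condition 185/2 - (1/2)q_M = 0 yields q_M = 185.
Then q_N = (183 - (1/2)·185) = 181/2.
Total output Q = 551/2, so price P = 240 - (1/2)·(551/2) = 409/4.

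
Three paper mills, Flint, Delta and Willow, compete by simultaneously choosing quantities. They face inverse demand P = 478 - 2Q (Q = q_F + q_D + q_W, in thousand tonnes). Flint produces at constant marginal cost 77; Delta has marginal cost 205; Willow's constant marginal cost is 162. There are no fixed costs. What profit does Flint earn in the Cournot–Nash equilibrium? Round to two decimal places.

11781.13

Flint's profit: π_F = (478 - 2Q)q_F - (77q_F). Setting ∂π_F/∂q_F = 0: 401 - 4q_F - 2(q_D + q_W) = 0.
Delta's first-order condition: 273 - 4q_D - 2(q_F + q_W) = 0.
Willow's profit: π_W = (478 - 2Q)q_W - (162q_W). Setting ∂π_W/∂q_W = 0: 316 - 4q_W - 2(q_F + q_D) = 0.
Adding the 3 first-order conditions: 990 − 8Q = 0, so Q = 495/4.
Back-substituting: q_F = (401 − 495/2)/2 = 307/4, q_D = (273 − 495/2)/2 = 51/4, q_W = (316 − 495/2)/2 = 137/4.
Price P = 478 - 2·(495/4) = 461/2.
Flint's profit: (461/2 - 77)·(307/4) = 11781.1250.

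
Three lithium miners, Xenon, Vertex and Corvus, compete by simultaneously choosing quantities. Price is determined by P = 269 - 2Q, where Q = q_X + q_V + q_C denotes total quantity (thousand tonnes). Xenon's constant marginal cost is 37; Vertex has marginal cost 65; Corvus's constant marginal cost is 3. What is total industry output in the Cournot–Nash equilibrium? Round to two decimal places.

Xenon's profit: π_X = (269 - 2Q)q_X - (37q_X). Setting ∂π_X/∂q_X = 0: 232 - 4q_X - 2(q_V + q_C) = 0.
Vertex's profit: π_V = (269 - 2Q)q_V - (65q_V). Setting ∂π_V/∂q_V = 0: 204 - 4q_V - 2(q_X + q_C) = 0.
Corvus's first-order condition: 266 - 4q_C - 2(q_X + q_V) = 0.
Adding the 3 first-order conditions: 702 − 8Q = 0, so Q = 351/4.
Back-substituting: q_X = (232 − 351/2)/2 = 113/4, q_V = (204 − 351/2)/2 = 57/4, q_C = (266 − 351/2)/2 = 181/4.
Total output Q = 113/4 + 57/4 + 181/4 = 351/4.

87.75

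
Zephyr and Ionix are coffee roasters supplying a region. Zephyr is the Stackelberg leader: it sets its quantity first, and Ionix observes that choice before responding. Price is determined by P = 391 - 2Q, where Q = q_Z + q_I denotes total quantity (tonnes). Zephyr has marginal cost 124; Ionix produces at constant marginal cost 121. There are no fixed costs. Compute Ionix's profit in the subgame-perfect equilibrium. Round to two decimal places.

The follower Ionix best-responds to any q_Z: π_I = (391 - 2Q)q_I - 121q_I.
∂π_I/∂q_I = 270 - 2q_Z - 4q_I = 0 gives the reaction function q_I = (270 - 2q_Z)/4.
The leader anticipates this reaction. Substituting into P = 391 - 2Q gives P = 256 - q_Z, so π_Z = (256 - q_Z)q_Z - 124q_Z.
Maximising: ∂π_Z/∂q_Z = 132 - 2q_Z = 0, giving q_Z = 66.
Then q_I = (270 - 2·66)/4 = 69/2.
Price P = 391 - 2·(201/2) = 190.
Ionix's profit: (190 - 121)·(69/2) = 2380.5000.

2380.50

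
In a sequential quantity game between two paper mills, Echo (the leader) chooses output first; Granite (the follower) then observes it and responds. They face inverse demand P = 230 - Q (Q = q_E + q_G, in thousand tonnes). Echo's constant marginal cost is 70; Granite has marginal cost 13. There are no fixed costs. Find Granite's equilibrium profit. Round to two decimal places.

The follower Granite best-responds to any q_E: π_G = (230 - Q)q_G - 13q_G.
∂π_G/∂q_G = 217 - q_E - 2q_G = 0 gives the reaction function q_G = (217 - q_E)/2.
The leader anticipates this reaction. Substituting into P = 230 - Q gives P = 243/2 - (1/2)q_E, so π_E = (243/2 - (1/2)q_E)q_E - 70q_E.
Maximising: ∂π_E/∂q_E = 103/2 - q_E = 0, giving q_E = 103/2.
Then q_G = (217 - 103/2)/2 = 331/4.
Price P = 230 - 537/4 = 383/4.
Granite's profit: (383/4 - 13)·(331/4) = 6847.5625.

6847.56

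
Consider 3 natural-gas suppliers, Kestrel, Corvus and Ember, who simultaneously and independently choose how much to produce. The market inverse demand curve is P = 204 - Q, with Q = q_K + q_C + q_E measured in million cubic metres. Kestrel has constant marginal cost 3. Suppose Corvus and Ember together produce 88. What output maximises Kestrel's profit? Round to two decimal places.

With rivals' combined output fixed at 88, Kestrel's profit is π_K = (204 - 88 - q_K)q_K - (3q_K) = (116 - q_K)q_K - (3q_K).
∂π_K/∂q_K = 113 - 2q_K = 0, so q_K = 113/2.

56.50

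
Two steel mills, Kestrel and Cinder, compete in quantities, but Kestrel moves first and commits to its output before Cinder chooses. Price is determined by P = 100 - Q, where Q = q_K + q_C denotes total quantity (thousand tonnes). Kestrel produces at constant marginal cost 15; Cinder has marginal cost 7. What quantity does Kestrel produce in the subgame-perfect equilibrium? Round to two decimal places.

Solve by backward induction. Given q_K, the follower Cinder maximises π_C = (100 - q_K - q_C)q_C - 7q_C.
Setting the follower's marginal profit to zero, 93 - q_K - 2q_C = 0, i.e. q_C = (93 - q_K)/2.
The leader anticipates this reaction. Substituting into P = 100 - Q gives P = 107/2 - (1/2)q_K, so π_K = (107/2 - (1/2)q_K)q_K - 15q_K.
The leader's first-order condition 77/2 - q_K = 0 yields q_K = 77/2.
Then q_C = (93 - 77/2)/2 = 109/4.

38.50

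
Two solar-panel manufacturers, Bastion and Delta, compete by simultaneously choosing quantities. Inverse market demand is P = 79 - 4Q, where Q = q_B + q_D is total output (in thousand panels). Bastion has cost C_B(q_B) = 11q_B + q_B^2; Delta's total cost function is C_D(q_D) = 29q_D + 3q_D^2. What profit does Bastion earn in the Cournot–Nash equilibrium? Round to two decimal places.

Bastion's profit: π_B = (79 - 4Q)q_B - (11q_B + q_B²). Setting ∂π_B/∂q_B = 0: 68 - 10q_B - 4(q_D) = 0.
Delta's profit: π_D = (79 - 4Q)q_D - (29q_D + 3q_D²). Setting ∂π_D/∂q_D = 0: 50 - 14q_D - 4(q_B) = 0.
Rearranging gives the reaction functions q_B = (68 - 4q_D)/10 and q_D = (50 - 4q_B)/14.
Solving the pair: q_B = 188/31, q_D = 57/31.
Price P = 79 - 4·(245/31) = 1469/31.
Bastion's profit: (1469/31)·(188/31) - 11·(188/31) - (188/31)² = 183.8918.

183.89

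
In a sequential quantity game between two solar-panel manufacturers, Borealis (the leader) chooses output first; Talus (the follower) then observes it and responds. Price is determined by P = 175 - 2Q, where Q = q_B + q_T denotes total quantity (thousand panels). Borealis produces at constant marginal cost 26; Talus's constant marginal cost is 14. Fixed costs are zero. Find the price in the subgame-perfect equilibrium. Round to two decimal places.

Solve by backward induction. Given q_B, the follower Talus maximises π_T = (175 - 2q_B - 2q_T)q_T - 14q_T.
Follower FOC: 161 - 2q_B - 4q_T = 0, so q_T(q_B) = (161 - 2q_B)/4.
Borealis substitutes q_T(q_B) into its own profit: π_B = q_B(175 - 2q_B - (161 - 2q_B)/2) - 26q_B = (189/2 - q_B)q_B - 26q_B.
Maximising: ∂π_B/∂q_B = 137/2 - 2q_B = 0, giving q_B = 137/4.
Then q_T = (161 - 2·(137/4))/4 = 185/8.
Total output Q = 459/8, so price P = 175 - 2·(459/8) = 241/4.

60.25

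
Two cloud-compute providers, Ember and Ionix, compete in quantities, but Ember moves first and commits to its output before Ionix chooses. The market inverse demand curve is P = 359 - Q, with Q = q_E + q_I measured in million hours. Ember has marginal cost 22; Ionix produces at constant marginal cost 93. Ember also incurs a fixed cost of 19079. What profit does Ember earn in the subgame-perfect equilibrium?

1729

Solve by backward induction. Given q_E, the follower Ionix maximises π_I = (359 - q_E - q_I)q_I - 93q_I.
∂π_I/∂q_I = 266 - q_E - 2q_I = 0 gives the reaction function q_I = (266 - q_E)/2.
The leader anticipates this reaction. Substituting into P = 359 - Q gives P = 226 - (1/2)q_E, so π_E = (226 - (1/2)q_E)q_E - 22q_E.
The leader's first-order condition 204 - q_E = 0 yields q_E = 204.
Then q_I = (266 - 204)/2 = 31.
Price P = 359 - 235 = 124.
Ember's profit: (124 - 22)·204 - 19079 = 1729.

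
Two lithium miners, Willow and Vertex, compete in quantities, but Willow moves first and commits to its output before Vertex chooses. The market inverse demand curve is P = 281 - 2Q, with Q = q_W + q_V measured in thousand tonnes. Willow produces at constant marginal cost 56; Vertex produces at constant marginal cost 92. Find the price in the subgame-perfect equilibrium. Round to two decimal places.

The follower Vertex best-responds to any q_W: π_V = (281 - 2Q)q_V - 92q_V.
Setting the follower's marginal profit to zero, 189 - 2q_W - 4q_V = 0, i.e. q_V = (189 - 2q_W)/4.
The leader anticipates this reaction. Substituting into P = 281 - 2Q gives P = 373/2 - q_W, so π_W = (373/2 - q_W)q_W - 56q_W.
The leader's first-order condition 261/2 - 2q_W = 0 yields q_W = 261/4.
Then q_V = (189 - 2·(261/4))/4 = 117/8.
Total output Q = 639/8, so price P = 281 - 2·(639/8) = 485/4.

121.25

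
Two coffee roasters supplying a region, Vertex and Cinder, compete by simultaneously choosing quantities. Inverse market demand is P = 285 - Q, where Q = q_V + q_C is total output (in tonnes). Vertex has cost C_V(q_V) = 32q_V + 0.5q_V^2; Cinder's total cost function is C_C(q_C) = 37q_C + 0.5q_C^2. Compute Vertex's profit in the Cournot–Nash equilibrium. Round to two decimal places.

Vertex's profit: π_V = (285 - Q)q_V - (32q_V + (1/2)q_V²). Setting ∂π_V/∂q_V = 0: 253 - 3q_V - (q_C) = 0.
Cinder's profit: π_C = (285 - Q)q_C - (37q_C + (1/2)q_C²). Setting ∂π_C/∂q_C = 0: 248 - 3q_C - (q_V) = 0.
So q_V = (253 - q_C)/3 and q_C = (248 - q_V)/3.
Solving the pair: q_V = 511/8, q_C = 491/8.
Price P = 285 - 501/4 = 639/4.
Vertex's profit: (639/4)·(511/8) - 32·(511/8) - (1/2)(511/8)² = 6120.0234.

6120.02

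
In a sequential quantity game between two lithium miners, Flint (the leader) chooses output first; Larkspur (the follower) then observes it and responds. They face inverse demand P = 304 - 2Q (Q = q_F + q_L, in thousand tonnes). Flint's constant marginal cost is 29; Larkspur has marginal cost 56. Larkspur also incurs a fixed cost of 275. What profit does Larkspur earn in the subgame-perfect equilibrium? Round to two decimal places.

901.13

The follower Larkspur best-responds to any q_F: π_L = (304 - 2Q)q_L - 56q_L.
∂π_L/∂q_L = 248 - 2q_F - 4q_L = 0 gives the reaction function q_L = (248 - 2q_F)/4.
The leader anticipates this reaction. Substituting into P = 304 - 2Q gives P = 180 - q_F, so π_F = (180 - q_F)q_F - 29q_F.
Leader FOC: 151 - 2q_F = 0, so q_F = 151/2.
Then q_L = (248 - 2·(151/2))/4 = 97/4.
Price P = 304 - 2·(399/4) = 209/2.
Larkspur's profit: (209/2 - 56)·(97/4) - 275 = 901.1250.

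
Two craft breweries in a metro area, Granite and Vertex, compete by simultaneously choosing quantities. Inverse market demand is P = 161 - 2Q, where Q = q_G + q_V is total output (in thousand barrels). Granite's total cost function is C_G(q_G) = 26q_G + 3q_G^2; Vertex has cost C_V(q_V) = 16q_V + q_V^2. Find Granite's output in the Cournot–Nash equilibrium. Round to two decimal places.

9.29

Granite's profit: π_G = (161 - 2Q)q_G - (26q_G + 3q_G²). Setting ∂π_G/∂q_G = 0: 135 - 10q_G - 2(q_V) = 0.
Vertex's profit: π_V = (161 - 2Q)q_V - (16q_V + q_V²). Setting ∂π_V/∂q_V = 0: 145 - 6q_V - 2(q_G) = 0.
So q_G = (135 - 2q_V)/10 and q_V = (145 - 2q_G)/6.
Solving the pair: q_G = 65/7, q_V = 295/14.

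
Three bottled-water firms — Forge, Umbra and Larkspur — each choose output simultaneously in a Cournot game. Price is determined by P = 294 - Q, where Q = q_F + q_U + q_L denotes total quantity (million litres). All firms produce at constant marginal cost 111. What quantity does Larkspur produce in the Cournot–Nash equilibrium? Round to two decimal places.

Each firm earns π_i = (294 - Q)q_i - 111q_i.
First-order condition (treating rivals' output as given): 183 - 2q_i - Σ_{j≠i} q_j = 0.
With identical firms every q_j equals q_i, so Σ_{j≠i} q_j = 2q_i and 183 = 4q_i, giving q_i = 183/4.

45.75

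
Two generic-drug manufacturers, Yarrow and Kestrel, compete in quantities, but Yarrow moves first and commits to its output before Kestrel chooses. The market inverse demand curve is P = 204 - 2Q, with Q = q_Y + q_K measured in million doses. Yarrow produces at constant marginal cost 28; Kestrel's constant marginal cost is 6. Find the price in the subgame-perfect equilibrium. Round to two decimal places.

66.50

The follower Kestrel best-responds to any q_Y: π_K = (204 - 2Q)q_K - 6q_K.
∂π_K/∂q_K = 198 - 2q_Y - 4q_K = 0 gives the reaction function q_K = (198 - 2q_Y)/4.
Yarrow substitutes q_K(q_Y) into its own profit: π_Y = q_Y(204 - 2q_Y - (198 - 2q_Y)/2) - 28q_Y = (105 - q_Y)q_Y - 28q_Y.
The leader's first-order condition 77 - 2q_Y = 0 yields q_Y = 77/2.
Then q_K = (198 - 2·(77/2))/4 = 121/4.
Total output Q = 275/4, so price P = 204 - 2·(275/4) = 133/2.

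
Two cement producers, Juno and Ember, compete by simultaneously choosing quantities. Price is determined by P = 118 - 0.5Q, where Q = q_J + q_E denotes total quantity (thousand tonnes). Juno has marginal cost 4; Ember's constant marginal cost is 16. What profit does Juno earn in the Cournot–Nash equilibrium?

Juno's profit: π_J = (118 - 0.5Q)q_J - (4q_J). Setting ∂π_J/∂q_J = 0: 114 - q_J - (1/2)(q_E) = 0.
Ember's first-order condition: 102 - q_E - (1/2)(q_J) = 0.
So q_J = (114 - (1/2)q_E) and q_E = (102 - (1/2)q_J).
Substituting one into the other gives q_J = 84 and q_E = 60.
Price P = 118 - (1/2)·144 = 46.
Juno's profit: (46 - 4)·84 = 3528.

3528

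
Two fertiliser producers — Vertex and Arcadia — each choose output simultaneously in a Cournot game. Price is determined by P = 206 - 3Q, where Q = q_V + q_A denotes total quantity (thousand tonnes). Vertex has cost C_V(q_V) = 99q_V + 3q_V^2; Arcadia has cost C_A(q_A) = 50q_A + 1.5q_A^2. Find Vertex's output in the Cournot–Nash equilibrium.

5

Vertex's profit: π_V = (206 - 3Q)q_V - (99q_V + 3q_V²). Setting ∂π_V/∂q_V = 0: 107 - 12q_V - 3(q_A) = 0.
Arcadia's profit: π_A = (206 - 3Q)q_A - (50q_A + (3/2)q_A²). Setting ∂π_A/∂q_A = 0: 156 - 9q_A - 3(q_V) = 0.
Best responses: q_V = (107 - 3q_A)/12, q_A = (156 - 3q_V)/9.
Solving the pair: q_V = 5, q_A = 47/3.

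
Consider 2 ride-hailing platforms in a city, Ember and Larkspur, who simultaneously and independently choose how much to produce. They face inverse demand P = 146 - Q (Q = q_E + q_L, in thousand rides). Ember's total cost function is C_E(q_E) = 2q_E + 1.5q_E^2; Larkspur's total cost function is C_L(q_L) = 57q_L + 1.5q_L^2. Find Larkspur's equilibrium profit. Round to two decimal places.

393.23

Ember's profit: π_E = (146 - Q)q_E - (2q_E + (3/2)q_E²). Setting ∂π_E/∂q_E = 0: 144 - 5q_E - (q_L) = 0.
Larkspur's profit: π_L = (146 - Q)q_L - (57q_L + (3/2)q_L²). Setting ∂π_L/∂q_L = 0: 89 - 5q_L - (q_E) = 0.
Best responses: q_E = (144 - q_L)/5, q_L = (89 - q_E)/5.
Substituting one into the other gives q_E = 631/24 and q_L = 301/24.
Price P = 146 - 233/6 = 643/6.
Larkspur's profit: (643/6)·(301/24) - 57·(301/24) - (3/2)(301/24)² = 393.2335.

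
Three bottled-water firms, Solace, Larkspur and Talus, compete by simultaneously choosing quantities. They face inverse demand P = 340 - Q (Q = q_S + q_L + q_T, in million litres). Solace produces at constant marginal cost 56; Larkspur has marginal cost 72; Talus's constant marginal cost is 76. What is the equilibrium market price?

136

Solace's profit: π_S = (340 - Q)q_S - (56q_S). Setting ∂π_S/∂q_S = 0: 284 - 2q_S - (q_L + q_T) = 0.
Larkspur's first-order condition: 268 - 2q_L - (q_S + q_T) = 0.
Talus's first-order condition: 264 - 2q_T - (q_S + q_L) = 0.
Adding the 3 conditions: 816 − 2Q − 2Q = 0, i.e. Q = 204.
Back-substituting: q_S = (284 − 204) = 80, q_L = (268 − 204) = 64, q_T = (264 − 204) = 60.
Total output Q = 204, so price P = 340 - 204 = 136.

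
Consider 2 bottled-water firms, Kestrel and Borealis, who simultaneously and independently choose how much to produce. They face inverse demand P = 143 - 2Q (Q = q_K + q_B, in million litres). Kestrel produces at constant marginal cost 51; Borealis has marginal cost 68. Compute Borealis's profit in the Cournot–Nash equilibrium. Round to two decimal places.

186.89

Kestrel's profit: π_K = (143 - 2Q)q_K - (51q_K). Setting ∂π_K/∂q_K = 0: 92 - 4q_K - 2(q_B) = 0.
Borealis's first-order condition: 75 - 4q_B - 2(q_K) = 0.
Best responses: q_K = (92 - 2q_B)/4, q_B = (75 - 2q_K)/4.
Substituting one into the other gives q_K = 109/6 and q_B = 29/3.
Price P = 143 - 2·(167/6) = 262/3.
Borealis's profit: (262/3 - 68)·(29/3) = 1682/9.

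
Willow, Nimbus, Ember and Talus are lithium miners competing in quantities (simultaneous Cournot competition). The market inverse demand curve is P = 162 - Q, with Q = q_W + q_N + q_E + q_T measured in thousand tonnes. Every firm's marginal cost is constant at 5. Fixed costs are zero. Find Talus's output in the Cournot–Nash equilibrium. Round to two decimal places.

A representative firm's profit is π_i = q_i(162 - Q) - 5q_i.
Setting ∂π_i/∂q_i = 0 with rivals' quantities fixed: 157 - 2q_i - Σ_{j≠i} q_j = 0.
With identical firms every q_j equals q_i, so Σ_{j≠i} q_j = 3q_i and 157 = 5q_i, giving q_i = 157/5.

31.40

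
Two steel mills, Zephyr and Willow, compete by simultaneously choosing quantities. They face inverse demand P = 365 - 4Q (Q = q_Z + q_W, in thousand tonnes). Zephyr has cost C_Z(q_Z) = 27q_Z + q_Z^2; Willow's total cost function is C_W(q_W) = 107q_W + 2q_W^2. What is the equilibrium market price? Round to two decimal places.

201.46

Zephyr's profit: π_Z = (365 - 4Q)q_Z - (27q_Z + q_Z²). Setting ∂π_Z/∂q_Z = 0: 338 - 10q_Z - 4(q_W) = 0.
Willow's first-order condition: 258 - 12q_W - 4(q_Z) = 0.
Rearranging gives the reaction functions q_Z = (338 - 4q_W)/10 and q_W = (258 - 4q_Z)/12.
Solving the pair: q_Z = 378/13, q_W = 307/26.
Total output Q = 1063/26, so price P = 365 - 4·(1063/26) = 201.4615.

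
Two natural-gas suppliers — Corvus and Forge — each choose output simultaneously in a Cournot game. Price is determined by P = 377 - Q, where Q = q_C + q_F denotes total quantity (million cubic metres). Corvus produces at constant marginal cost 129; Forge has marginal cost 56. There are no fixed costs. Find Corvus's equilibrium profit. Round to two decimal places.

3402.78

Corvus's profit: π_C = (377 - Q)q_C - (129q_C). Setting ∂π_C/∂q_C = 0: 248 - 2q_C - (q_F) = 0.
Forge's first-order condition: 321 - 2q_F - (q_C) = 0.
Best responses: q_C = (248 - q_F)/2, q_F = (321 - q_C)/2.
Solving the pair: q_C = 175/3, q_F = 394/3.
Price P = 377 - 569/3 = 562/3.
Corvus's profit: (562/3 - 129)·(175/3) = 3402.7778.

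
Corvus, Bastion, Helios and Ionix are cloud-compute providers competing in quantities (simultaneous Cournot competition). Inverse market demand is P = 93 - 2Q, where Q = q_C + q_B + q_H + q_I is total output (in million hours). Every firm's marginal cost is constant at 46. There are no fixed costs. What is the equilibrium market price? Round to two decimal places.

Each firm earns π_i = (93 - 2Q)q_i - 46q_i.
Setting ∂π_i/∂q_i = 0 with rivals' quantities fixed: 47 - 4q_i - 2·Σ_{j≠i} q_j = 0.
By symmetry each firm produces the same amount; substituting Σ_{j≠i} q_j = 3q_i yields q_i = 47/10.
Total output Q = 94/5, so price P = 93 - 2·(94/5) = 277/5.

55.40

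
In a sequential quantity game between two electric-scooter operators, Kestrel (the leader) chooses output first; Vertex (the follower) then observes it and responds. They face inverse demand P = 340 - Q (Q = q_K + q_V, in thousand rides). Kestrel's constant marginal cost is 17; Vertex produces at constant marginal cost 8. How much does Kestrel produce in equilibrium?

The follower Vertex best-responds to any q_K: π_V = (340 - Q)q_V - 8q_V.
Setting the follower's marginal profit to zero, 332 - q_K - 2q_V = 0, i.e. q_V = (332 - q_K)/2.
The leader anticipates this reaction. Substituting into P = 340 - Q gives P = 174 - (1/2)q_K, so π_K = (174 - (1/2)q_K)q_K - 17q_K.
Leader FOC: 157 - q_K = 0, so q_K = 157.
Then q_V = (332 - 157)/2 = 175/2.

157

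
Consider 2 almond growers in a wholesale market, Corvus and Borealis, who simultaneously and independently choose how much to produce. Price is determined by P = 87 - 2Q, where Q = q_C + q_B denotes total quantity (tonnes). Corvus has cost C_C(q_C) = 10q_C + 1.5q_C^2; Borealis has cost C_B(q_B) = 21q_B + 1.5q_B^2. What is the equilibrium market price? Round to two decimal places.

55.22

Corvus's profit: π_C = (87 - 2Q)q_C - (10q_C + (3/2)q_C²). Setting ∂π_C/∂q_C = 0: 77 - 7q_C - 2(q_B) = 0.
Borealis's first-order condition: 66 - 7q_B - 2(q_C) = 0.
Rearranging gives the reaction functions q_C = (77 - 2q_B)/7 and q_B = (66 - 2q_C)/7.
Substituting one into the other gives q_C = 407/45 and q_B = 308/45.
Total output Q = 143/9, so price P = 87 - 2·(143/9) = 497/9.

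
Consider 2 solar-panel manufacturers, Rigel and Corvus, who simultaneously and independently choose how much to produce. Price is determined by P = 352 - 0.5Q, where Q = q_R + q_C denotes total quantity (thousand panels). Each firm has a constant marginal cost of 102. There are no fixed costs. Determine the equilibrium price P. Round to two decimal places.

Each firm earns π_i = (352 - 0.5Q)q_i - 102q_i.
Setting ∂π_i/∂q_i = 0 with rivals' quantities fixed: 250 - q_i - (1/2)q_j = 0.
By symmetry each firm produces the same amount; substituting q_j = q_i yields q_i = 250/(3/2) = 500/3.
Total output Q = 1000/3, so price P = 352 - (1/2)·(1000/3) = 556/3.

185.33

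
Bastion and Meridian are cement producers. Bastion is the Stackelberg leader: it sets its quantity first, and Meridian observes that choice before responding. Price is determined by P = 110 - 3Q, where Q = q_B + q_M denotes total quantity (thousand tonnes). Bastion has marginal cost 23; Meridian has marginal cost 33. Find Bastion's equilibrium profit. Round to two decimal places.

392.04

Solve by backward induction. Given q_B, the follower Meridian maximises π_M = (110 - 3q_B - 3q_M)q_M - 33q_M.
Setting the follower's marginal profit to zero, 77 - 3q_B - 6q_M = 0, i.e. q_M = (77 - 3q_B)/6.
Bastion substitutes q_M(q_B) into its own profit: π_B = q_B(110 - 3q_B - (77 - 3q_B)/2) - 23q_B = (143/2 - (3/2)q_B)q_B - 23q_B.
Leader FOC: 97/2 - 3q_B = 0, so q_B = 97/6.
Then q_M = (77 - 3·(97/6))/6 = 19/4.
Price P = 110 - 3·(251/12) = 189/4.
Bastion's profit: (189/4 - 23)·(97/6) = 392.0417.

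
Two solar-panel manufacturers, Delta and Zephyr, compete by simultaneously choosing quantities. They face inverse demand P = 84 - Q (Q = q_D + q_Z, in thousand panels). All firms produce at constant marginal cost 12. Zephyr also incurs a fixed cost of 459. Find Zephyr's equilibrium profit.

Each firm earns π_i = (84 - Q)q_i - 12q_i.
Setting ∂π_i/∂q_i = 0 with rivals' quantities fixed: 72 - 2q_i - q_j = 0.
By symmetry each firm produces the same amount; substituting q_j = q_i yields q_i = 72/3 = 24.
Price P = 84 - 48 = 36.
Zephyr's profit: (36 - 12)·24 - 459 = 117.

117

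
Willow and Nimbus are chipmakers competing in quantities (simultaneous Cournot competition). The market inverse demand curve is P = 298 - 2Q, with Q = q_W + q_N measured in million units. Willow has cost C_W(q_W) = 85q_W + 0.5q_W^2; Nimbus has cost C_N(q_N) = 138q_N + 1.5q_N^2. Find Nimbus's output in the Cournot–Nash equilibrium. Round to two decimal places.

Willow's profit: π_W = (298 - 2Q)q_W - (85q_W + (1/2)q_W²). Setting ∂π_W/∂q_W = 0: 213 - 5q_W - 2(q_N) = 0.
Nimbus's first-order condition: 160 - 7q_N - 2(q_W) = 0.
So q_W = (213 - 2q_N)/5 and q_N = (160 - 2q_W)/7.
Substituting one into the other gives q_W = 1171/31 and q_N = 374/31.

12.06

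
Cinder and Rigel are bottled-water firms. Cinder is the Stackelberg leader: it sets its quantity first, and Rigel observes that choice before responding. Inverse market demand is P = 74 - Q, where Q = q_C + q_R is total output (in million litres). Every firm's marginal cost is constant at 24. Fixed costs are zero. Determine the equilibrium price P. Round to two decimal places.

36.50

The follower Rigel best-responds to any q_C: π_R = (74 - Q)q_R - 24q_R.
Follower FOC: 50 - q_C - 2q_R = 0, so q_R(q_C) = (50 - q_C)/2.
The leader anticipates this reaction. Substituting into P = 74 - Q gives P = 49 - (1/2)q_C, so π_C = (49 - (1/2)q_C)q_C - 24q_C.
Maximising: ∂π_C/∂q_C = 25 - q_C = 0, giving q_C = 25.
Then q_R = (50 - 25)/2 = 25/2.
Total output Q = 75/2, so price P = 74 - 75/2 = 73/2.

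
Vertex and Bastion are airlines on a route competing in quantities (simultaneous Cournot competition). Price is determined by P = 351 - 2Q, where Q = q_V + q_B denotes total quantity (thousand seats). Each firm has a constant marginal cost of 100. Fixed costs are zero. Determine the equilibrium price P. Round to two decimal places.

183.67

A representative firm's profit is π_i = q_i(351 - 2Q) - 100q_i.
Setting ∂π_i/∂q_i = 0 with rivals' quantities fixed: 251 - 4q_i - 2q_j = 0.
With identical firms every q_j equals q_i, so q_j = q_i and 251 = 6q_i, giving q_i = 251/6.
Total output Q = 251/3, so price P = 351 - 2·(251/3) = 551/3.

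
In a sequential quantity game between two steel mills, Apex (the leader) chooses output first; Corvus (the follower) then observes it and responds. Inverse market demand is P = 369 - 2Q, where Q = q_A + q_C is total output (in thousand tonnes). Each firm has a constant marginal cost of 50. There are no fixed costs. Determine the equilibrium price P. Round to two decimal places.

Solve by backward induction. Given q_A, the follower Corvus maximises π_C = (369 - 2q_A - 2q_C)q_C - 50q_C.
∂π_C/∂q_C = 319 - 2q_A - 4q_C = 0 gives the reaction function q_C = (319 - 2q_A)/4.
The leader anticipates this reaction. Substituting into P = 369 - 2Q gives P = 419/2 - q_A, so π_A = (419/2 - q_A)q_A - 50q_A.
Maximising: ∂π_A/∂q_A = 319/2 - 2q_A = 0, giving q_A = 319/4.
Then q_C = (319 - 2·(319/4))/4 = 319/8.
Total output Q = 957/8, so price P = 369 - 2·(957/8) = 519/4.

129.75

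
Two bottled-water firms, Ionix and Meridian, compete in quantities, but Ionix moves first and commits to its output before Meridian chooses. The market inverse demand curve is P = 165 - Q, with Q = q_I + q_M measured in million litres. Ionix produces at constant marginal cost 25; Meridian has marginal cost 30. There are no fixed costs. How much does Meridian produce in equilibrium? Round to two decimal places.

Solve by backward induction. Given q_I, the follower Meridian maximises π_M = (165 - q_I - q_M)q_M - 30q_M.
∂π_M/∂q_M = 135 - q_I - 2q_M = 0 gives the reaction function q_M = (135 - q_I)/2.
Ionix substitutes q_M(q_I) into its own profit: π_I = q_I(165 - q_I - (135 - q_I)/2) - 25q_I = (195/2 - (1/2)q_I)q_I - 25q_I.
Maximising: ∂π_I/∂q_I = 145/2 - q_I = 0, giving q_I = 145/2.
Then q_M = (135 - 145/2)/2 = 125/4.

31.25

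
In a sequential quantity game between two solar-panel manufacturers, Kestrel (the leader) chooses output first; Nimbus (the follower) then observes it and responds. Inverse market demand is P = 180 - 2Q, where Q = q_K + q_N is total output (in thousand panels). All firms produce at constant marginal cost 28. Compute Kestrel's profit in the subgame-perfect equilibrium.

Solve by backward induction. Given q_K, the follower Nimbus maximises π_N = (180 - 2q_K - 2q_N)q_N - 28q_N.
Setting the follower's marginal profit to zero, 152 - 2q_K - 4q_N = 0, i.e. q_N = (152 - 2q_K)/4.
The leader anticipates this reaction. Substituting into P = 180 - 2Q gives P = 104 - q_K, so π_K = (104 - q_K)q_K - 28q_K.
Maximising: ∂π_K/∂q_K = 76 - 2q_K = 0, giving q_K = 38.
Then q_N = (152 - 2·38)/4 = 19.
Price P = 180 - 2·57 = 66.
Kestrel's profit: (66 - 28)·38 = 1444.

1444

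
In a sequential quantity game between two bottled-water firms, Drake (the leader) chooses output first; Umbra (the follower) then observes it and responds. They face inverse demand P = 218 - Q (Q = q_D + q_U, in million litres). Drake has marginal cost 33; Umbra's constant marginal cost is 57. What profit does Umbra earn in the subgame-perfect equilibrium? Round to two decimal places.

The follower Umbra best-responds to any q_D: π_U = (218 - Q)q_U - 57q_U.
Setting the follower's marginal profit to zero, 161 - q_D - 2q_U = 0, i.e. q_U = (161 - q_D)/2.
The leader anticipates this reaction. Substituting into P = 218 - Q gives P = 275/2 - (1/2)q_D, so π_D = (275/2 - (1/2)q_D)q_D - 33q_D.
Maximising: ∂π_D/∂q_D = 209/2 - q_D = 0, giving q_D = 209/2.
Then q_U = (161 - 209/2)/2 = 113/4.
Price P = 218 - 531/4 = 341/4.
Umbra's profit: (341/4 - 57)·(113/4) = 798.0625.

798.06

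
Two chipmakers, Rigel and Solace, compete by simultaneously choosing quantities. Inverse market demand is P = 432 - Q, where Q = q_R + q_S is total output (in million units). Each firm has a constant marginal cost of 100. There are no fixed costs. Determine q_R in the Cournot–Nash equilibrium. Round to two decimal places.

110.67

A representative firm's profit is π_i = q_i(432 - Q) - 100q_i.
Setting ∂π_i/∂q_i = 0 with rivals' quantities fixed: 332 - 2q_i - q_j = 0.
With identical firms every q_j equals q_i, so q_j = q_i and 332 = 3q_i, giving q_i = 332/3.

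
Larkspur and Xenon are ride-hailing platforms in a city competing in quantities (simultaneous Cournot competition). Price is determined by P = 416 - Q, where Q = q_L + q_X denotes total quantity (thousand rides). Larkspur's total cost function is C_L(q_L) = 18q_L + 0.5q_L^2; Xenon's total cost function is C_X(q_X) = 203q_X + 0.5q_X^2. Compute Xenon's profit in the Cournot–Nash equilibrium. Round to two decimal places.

Larkspur's profit: π_L = (416 - Q)q_L - (18q_L + (1/2)q_L²). Setting ∂π_L/∂q_L = 0: 398 - 3q_L - (q_X) = 0.
Xenon's first-order condition: 213 - 3q_X - (q_L) = 0.
Best responses: q_L = (398 - q_X)/3, q_X = (213 - q_L)/3.
Substituting one into the other gives q_L = 981/8 and q_X = 241/8.
Price P = 416 - 611/4 = 1053/4.
Xenon's profit: (1053/4)·(241/8) - 203·(241/8) - (1/2)(241/8)² = 1361.2734.

1361.27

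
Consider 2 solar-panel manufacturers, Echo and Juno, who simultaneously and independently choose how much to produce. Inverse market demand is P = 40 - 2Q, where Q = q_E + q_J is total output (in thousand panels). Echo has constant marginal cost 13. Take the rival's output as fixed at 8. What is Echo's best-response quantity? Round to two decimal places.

2.75

With the rival's output fixed at 8, Echo's profit is π_E = (40 - 2·8 - 2q_E)q_E - (13q_E) = (24 - 2q_E)q_E - (13q_E).
∂π_E/∂q_E = 11 - 4q_E = 0, so q_E = 11/4.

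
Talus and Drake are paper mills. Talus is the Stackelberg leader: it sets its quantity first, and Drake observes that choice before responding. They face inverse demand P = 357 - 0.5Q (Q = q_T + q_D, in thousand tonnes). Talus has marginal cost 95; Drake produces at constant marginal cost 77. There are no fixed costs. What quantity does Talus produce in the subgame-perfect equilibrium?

244

Solve by backward induction. Given q_T, the follower Drake maximises π_D = (357 - (1/2)q_T - (1/2)q_D)q_D - 77q_D.
∂π_D/∂q_D = 280 - (1/2)q_T - q_D = 0 gives the reaction function q_D = (280 - (1/2)q_T).
The leader anticipates this reaction. Substituting into P = 357 - 0.5Q gives P = 217 - (1/4)q_T, so π_T = (217 - (1/4)q_T)q_T - 95q_T.
Leader FOC: 122 - (1/2)q_T = 0, so q_T = 244.
Then q_D = (280 - (1/2)·244) = 158.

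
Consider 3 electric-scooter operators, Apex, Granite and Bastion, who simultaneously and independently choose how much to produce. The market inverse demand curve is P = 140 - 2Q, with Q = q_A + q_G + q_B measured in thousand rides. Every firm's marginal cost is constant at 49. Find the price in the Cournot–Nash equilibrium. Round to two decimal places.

71.75

A representative firm's profit is π_i = q_i(140 - 2Q) - 49q_i.
First-order condition (treating rivals' output as given): 91 - 4q_i - 2·Σ_{j≠i} q_j = 0.
By symmetry each firm produces the same amount; substituting Σ_{j≠i} q_j = 2q_i yields q_i = 91/8.
Total output Q = 273/8, so price P = 140 - 2·(273/8) = 287/4.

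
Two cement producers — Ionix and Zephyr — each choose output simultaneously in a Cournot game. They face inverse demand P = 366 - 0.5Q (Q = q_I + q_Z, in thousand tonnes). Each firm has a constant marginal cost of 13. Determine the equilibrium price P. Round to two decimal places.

A representative firm's profit is π_i = q_i(366 - 0.5Q) - 13q_i.
Setting ∂π_i/∂q_i = 0 with rivals' quantities fixed: 353 - q_i - (1/2)q_j = 0.
With identical firms every q_j equals q_i, so q_j = q_i and 353 = (3/2)q_i, giving q_i = 706/3.
Total output Q = 1412/3, so price P = 366 - (1/2)·(1412/3) = 392/3.

130.67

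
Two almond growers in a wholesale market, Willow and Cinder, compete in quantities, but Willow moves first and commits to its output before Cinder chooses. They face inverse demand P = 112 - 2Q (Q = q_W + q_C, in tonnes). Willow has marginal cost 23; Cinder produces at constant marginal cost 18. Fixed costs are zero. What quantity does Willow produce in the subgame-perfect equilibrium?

The follower Cinder best-responds to any q_W: π_C = (112 - 2Q)q_C - 18q_C.
Follower FOC: 94 - 2q_W - 4q_C = 0, so q_C(q_W) = (94 - 2q_W)/4.
The leader anticipates this reaction. Substituting into P = 112 - 2Q gives P = 65 - q_W, so π_W = (65 - q_W)q_W - 23q_W.
Leader FOC: 42 - 2q_W = 0, so q_W = 21.
Then q_C = (94 - 2·21)/4 = 13.

21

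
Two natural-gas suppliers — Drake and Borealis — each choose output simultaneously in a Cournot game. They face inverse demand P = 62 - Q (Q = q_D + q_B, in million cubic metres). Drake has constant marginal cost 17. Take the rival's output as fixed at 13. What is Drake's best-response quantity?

With the rival's output fixed at 13, Drake's profit is π_D = (62 - 13 - q_D)q_D - (17q_D) = (49 - q_D)q_D - (17q_D).
∂π_D/∂q_D = 32 - 2q_D = 0, so q_D = 16.

16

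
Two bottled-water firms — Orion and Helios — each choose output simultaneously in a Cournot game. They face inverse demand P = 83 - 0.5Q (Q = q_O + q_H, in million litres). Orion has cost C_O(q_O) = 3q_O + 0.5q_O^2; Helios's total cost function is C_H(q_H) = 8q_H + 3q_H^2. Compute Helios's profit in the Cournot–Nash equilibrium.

Orion's profit: π_O = (83 - 0.5Q)q_O - (3q_O + (1/2)q_O²). Setting ∂π_O/∂q_O = 0: 80 - 2q_O - (1/2)(q_H) = 0.
Helios's first-order condition: 75 - 7q_H - (1/2)(q_O) = 0.
Rearranging gives the reaction functions q_O = (80 - (1/2)q_H)/2 and q_H = (75 - (1/2)q_O)/7.
Substituting one into the other gives q_O = 38 and q_H = 8.
Price P = 83 - (1/2)·46 = 60.
Helios's profit: 60·8 - 8·8 - 3·8² = 224.

224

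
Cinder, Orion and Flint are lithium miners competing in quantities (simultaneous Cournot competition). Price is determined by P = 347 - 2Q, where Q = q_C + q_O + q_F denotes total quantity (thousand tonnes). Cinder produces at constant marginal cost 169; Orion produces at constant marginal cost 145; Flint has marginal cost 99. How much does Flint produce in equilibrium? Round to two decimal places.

Cinder's profit: π_C = (347 - 2Q)q_C - (169q_C). Setting ∂π_C/∂q_C = 0: 178 - 4q_C - 2(q_O + q_F) = 0.
Orion's profit: π_O = (347 - 2Q)q_O - (145q_O). Setting ∂π_O/∂q_O = 0: 202 - 4q_O - 2(q_C + q_F) = 0.
Flint's first-order condition: 248 - 4q_F - 2(q_C + q_O) = 0.
Adding the 3 conditions: 628 − 4Q − 4Q = 0, i.e. Q = 157/2.
Back-substituting: q_C = (178 − 157)/2 = 21/2, q_O = (202 − 157)/2 = 45/2, q_F = (248 − 157)/2 = 91/2.

45.50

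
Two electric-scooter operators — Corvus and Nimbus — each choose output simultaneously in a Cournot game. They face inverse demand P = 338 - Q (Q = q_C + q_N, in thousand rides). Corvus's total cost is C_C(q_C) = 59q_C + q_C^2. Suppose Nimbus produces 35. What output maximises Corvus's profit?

61

With the rival's output fixed at 35, Corvus's profit is π_C = (338 - 35 - q_C)q_C - (59q_C + q_C²) = (303 - q_C)q_C - (59q_C + q_C²).
∂π_C/∂q_C = 244 - 4q_C = 0, so q_C = 61.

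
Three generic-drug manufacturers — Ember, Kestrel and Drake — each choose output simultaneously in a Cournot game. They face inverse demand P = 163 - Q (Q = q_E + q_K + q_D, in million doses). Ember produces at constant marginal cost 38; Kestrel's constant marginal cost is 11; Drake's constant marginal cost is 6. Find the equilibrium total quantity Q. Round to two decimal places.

Ember's profit: π_E = (163 - Q)q_E - (38q_E). Setting ∂π_E/∂q_E = 0: 125 - 2q_E - (q_K + q_D) = 0.
Kestrel's profit: π_K = (163 - Q)q_K - (11q_K). Setting ∂π_K/∂q_K = 0: 152 - 2q_K - (q_E + q_D) = 0.
Drake's profit: π_D = (163 - Q)q_D - (6q_D). Setting ∂π_D/∂q_D = 0: 157 - 2q_D - (q_E + q_K) = 0.
Adding the 3 conditions: 434 − 2Q − 2Q = 0, i.e. Q = 217/2.
Back-substituting: q_E = (125 − 217/2) = 33/2, q_K = (152 − 217/2) = 87/2, q_D = (157 − 217/2) = 97/2.
Total output Q = 33/2 + 87/2 + 97/2 = 217/2.

108.50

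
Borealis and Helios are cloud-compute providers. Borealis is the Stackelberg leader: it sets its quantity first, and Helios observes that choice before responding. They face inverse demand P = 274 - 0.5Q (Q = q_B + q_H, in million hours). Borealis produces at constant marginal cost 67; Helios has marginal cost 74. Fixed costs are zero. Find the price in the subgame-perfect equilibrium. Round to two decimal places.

120.50

The follower Helios best-responds to any q_B: π_H = (274 - 0.5Q)q_H - 74q_H.
Setting the follower's marginal profit to zero, 200 - (1/2)q_B - q_H = 0, i.e. q_H = (200 - (1/2)q_B).
Borealis substitutes q_H(q_B) into its own profit: π_B = q_B(274 - (1/2)q_B - (200 - (1/2)q_B)/2) - 67q_B = (174 - (1/4)q_B)q_B - 67q_B.
Maximising: ∂π_B/∂q_B = 107 - (1/2)q_B = 0, giving q_B = 214.
Then q_H = (200 - (1/2)·214) = 93.
Total output Q = 307, so price P = 274 - (1/2)·307 = 241/2.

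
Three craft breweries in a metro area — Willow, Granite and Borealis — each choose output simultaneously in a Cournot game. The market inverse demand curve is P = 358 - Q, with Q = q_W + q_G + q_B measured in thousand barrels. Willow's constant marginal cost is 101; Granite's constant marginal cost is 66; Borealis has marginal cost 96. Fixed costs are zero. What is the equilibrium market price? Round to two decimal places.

Willow's profit: π_W = (358 - Q)q_W - (101q_W). Setting ∂π_W/∂q_W = 0: 257 - 2q_W - (q_G + q_B) = 0.
Granite's first-order condition: 292 - 2q_G - (q_W + q_B) = 0.
Borealis's first-order condition: 262 - 2q_B - (q_W + q_G) = 0.
Adding the 3 first-order conditions: 811 − 4Q = 0, so Q = 811/4.
Back-substituting: q_W = (257 − 811/4) = 217/4, q_G = (292 − 811/4) = 357/4, q_B = (262 − 811/4) = 237/4.
Total output Q = 811/4, so price P = 358 - 811/4 = 621/4.

155.25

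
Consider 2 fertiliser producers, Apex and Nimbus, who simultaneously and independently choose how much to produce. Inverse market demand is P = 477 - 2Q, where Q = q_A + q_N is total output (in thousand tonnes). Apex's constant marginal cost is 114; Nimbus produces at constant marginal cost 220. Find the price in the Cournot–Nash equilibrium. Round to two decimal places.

Apex's profit: π_A = (477 - 2Q)q_A - (114q_A). Setting ∂π_A/∂q_A = 0: 363 - 4q_A - 2(q_N) = 0.
Nimbus's first-order condition: 257 - 4q_N - 2(q_A) = 0.
Rearranging gives the reaction functions q_A = (363 - 2q_N)/4 and q_N = (257 - 2q_A)/4.
Substituting one into the other gives q_A = 469/6 and q_N = 151/6.
Total output Q = 310/3, so price P = 477 - 2·(310/3) = 811/3.

270.33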